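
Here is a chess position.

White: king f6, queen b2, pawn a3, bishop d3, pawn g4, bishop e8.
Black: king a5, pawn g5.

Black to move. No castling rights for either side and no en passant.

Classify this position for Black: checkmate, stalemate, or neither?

stalemate

Black to move; black king on a5.
In check: no.
King squares — a4: attacked by Be8; b4: attacked by Qb2; b5: attacked by Qb2; a6: attacked by Bd3; b6: attacked by Qb2.
Legal moves for Black: none.
Not in check and no legal moves → stalemate.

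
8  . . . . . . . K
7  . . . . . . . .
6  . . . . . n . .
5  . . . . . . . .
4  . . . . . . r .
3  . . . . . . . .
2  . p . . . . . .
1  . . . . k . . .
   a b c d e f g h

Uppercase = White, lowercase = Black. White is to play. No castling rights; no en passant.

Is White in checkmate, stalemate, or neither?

White to move; white king on h8.
In check: no.
King squares — g7: attacked by Rg4; h7: attacked by Nf6; g8: attacked by Rg4.
Legal moves for White: none.
Not in check and no legal moves → stalemate.

stalemate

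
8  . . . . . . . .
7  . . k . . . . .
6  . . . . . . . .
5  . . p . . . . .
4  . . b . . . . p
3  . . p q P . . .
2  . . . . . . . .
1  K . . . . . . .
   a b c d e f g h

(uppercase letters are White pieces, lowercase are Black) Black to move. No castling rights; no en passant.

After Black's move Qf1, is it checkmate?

After Qf1: white king on a1; in check: yes, from the black queen on f1.
King squares — b1: attacked by Qf1; a2: attacked by Bc4; b2: attacked by Pc3.
White has no legal moves → checkmate.

yes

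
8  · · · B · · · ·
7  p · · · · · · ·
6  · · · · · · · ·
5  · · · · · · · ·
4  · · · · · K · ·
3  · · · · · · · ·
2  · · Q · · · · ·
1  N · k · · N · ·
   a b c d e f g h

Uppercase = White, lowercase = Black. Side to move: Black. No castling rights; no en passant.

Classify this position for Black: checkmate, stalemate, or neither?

Black to move; black king on c1.
In check: yes, from the white queen on c2.
King squares — b1: attacked by Qc2; d1: attacked by Qc2; b2: attacked by Qc2; c2: attacked by Na1; d2: attacked by Nf1.
Legal moves for Black: none.
In check with no legal moves → checkmate.

checkmate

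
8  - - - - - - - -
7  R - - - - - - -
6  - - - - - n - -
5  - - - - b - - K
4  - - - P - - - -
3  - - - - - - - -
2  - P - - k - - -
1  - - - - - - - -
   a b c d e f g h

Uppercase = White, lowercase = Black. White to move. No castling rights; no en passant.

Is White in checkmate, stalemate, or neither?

White to move; white king on h5.
In check: yes, from the black knight on f6.
Legal moves for White: Kh6, Kg6, Kg5, Kh4.
White is in check but has 4 legal moves → neither.

neither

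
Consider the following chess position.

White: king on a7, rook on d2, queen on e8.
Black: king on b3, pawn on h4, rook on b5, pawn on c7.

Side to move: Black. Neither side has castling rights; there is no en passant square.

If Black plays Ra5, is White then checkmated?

no

After Ra5: white king on a7; in check: yes, from the black rook on a5.
White has 2 legal replies: Kb8, Kb7.
In check but a legal move exists → not checkmate.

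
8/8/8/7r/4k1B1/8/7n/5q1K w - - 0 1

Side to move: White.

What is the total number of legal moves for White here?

White to move; king on h1.
In check: yes, from the black queen on f1.
Legal moves: none.
Count: 0.

0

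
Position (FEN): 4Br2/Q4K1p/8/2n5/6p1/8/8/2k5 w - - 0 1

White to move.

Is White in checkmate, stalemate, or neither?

neither

White to move; white king on f7.
In check: yes, from the black rook on f8.
Legal moves for White: Kxf8, Kg7, Ke7.
White is in check but has 3 legal moves → neither.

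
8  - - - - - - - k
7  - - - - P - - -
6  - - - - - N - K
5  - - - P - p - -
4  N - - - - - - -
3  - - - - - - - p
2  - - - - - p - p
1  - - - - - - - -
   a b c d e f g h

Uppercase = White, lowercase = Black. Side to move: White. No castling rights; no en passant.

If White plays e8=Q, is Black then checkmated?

yes

After e8=Q: black king on h8; in check: yes, from the white queen on e8.
King squares — g7: attacked by Kh6; h7: attacked by Nf6; g8: attacked by Nf6.
Black has no legal moves → checkmate.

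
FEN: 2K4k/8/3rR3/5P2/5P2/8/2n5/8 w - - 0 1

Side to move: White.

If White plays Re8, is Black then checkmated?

no

After Re8: black king on h8; in check: yes, from the white rook on e8.
Black has 2 legal replies: Kh7, Kg7.
In check but a legal move exists → not checkmate.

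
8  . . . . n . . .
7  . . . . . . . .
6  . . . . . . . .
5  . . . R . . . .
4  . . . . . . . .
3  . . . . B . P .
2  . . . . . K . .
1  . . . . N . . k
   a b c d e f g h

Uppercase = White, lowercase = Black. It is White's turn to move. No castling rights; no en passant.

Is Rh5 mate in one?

After Rh5: black king on h1; in check: yes, from the white rook on h5.
King squares — g1: attacked by Kf2; g2: attacked by Ne1; h2: attacked by Rh5.
Black has no legal moves → checkmate.

yes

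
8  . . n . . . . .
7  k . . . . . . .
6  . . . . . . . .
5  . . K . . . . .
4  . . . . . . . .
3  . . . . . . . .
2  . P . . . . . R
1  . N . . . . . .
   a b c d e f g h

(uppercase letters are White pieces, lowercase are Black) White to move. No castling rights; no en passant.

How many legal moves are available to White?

23

White to move; king on c5.
In check: no.
Legal moves: Kc6, Kd5, Kb5, Kd4, Kc4, Kb4, Rh8, Rh7+, Rh6, Rh5, Rh4, Rh3, Rg2, Rf2, Re2, Rd2, Rc2, Rh1, Nc3, Na3, Nd2, b3, b4.
Count: 23.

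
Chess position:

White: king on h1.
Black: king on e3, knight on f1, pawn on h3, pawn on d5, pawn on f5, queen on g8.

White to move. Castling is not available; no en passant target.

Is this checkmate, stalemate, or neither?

stalemate

White to move; white king on h1.
In check: no.
King squares — g1: attacked by Qg8; g2: attacked by Ph3; h2: attacked by Nf1.
Legal moves for White: none.
Not in check and no legal moves → stalemate.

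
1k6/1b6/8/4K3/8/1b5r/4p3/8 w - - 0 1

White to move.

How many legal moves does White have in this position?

White to move; king on e5.
In check: no.
Legal moves: Kf6, Kd6, Kf5, Kf4, Kd4.
Count: 5.

5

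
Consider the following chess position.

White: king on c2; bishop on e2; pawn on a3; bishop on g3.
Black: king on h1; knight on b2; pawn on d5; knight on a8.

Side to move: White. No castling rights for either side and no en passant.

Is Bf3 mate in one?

no

After Bf3: black king on h1; in check: yes, from the white bishop on f3.
Black has 1 legal reply: Kg1.
In check but a legal move exists → not checkmate.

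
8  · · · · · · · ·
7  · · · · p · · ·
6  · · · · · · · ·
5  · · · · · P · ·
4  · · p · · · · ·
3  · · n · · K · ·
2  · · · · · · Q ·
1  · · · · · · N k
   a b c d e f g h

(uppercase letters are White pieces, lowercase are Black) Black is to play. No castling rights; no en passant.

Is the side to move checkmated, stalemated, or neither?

Black to move; black king on h1.
In check: yes, from the white queen on g2.
King squares — g1: attacked by Qg2; g2: attacked by Kf3; h2: attacked by Qg2.
Legal moves for Black: none.
In check with no legal moves → checkmate.

checkmate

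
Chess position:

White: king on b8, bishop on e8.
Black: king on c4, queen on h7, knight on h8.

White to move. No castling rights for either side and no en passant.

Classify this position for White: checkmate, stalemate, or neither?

neither

White to move; white king on b8.
In check: no.
Legal moves for White: Bf7+, Bd7, Bg6, Bc6, Bh5, Bb5+, Ba4, Kc8, Ka8.
White has 9 legal moves and is not in check → neither.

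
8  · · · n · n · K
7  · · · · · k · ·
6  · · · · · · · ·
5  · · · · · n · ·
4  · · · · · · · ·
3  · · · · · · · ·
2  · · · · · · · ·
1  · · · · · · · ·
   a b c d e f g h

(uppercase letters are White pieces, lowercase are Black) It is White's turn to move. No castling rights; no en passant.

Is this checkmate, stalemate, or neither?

stalemate

White to move; white king on h8.
In check: no.
King squares — g7: attacked by Nf5; h7: attacked by Nf8; g8: attacked by Kf7.
Legal moves for White: none.
Not in check and no legal moves → stalemate.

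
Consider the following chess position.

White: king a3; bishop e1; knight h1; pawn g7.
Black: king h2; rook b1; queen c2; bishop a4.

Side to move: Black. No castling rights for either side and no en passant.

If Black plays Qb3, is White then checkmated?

yes

After Qb3: white king on a3; in check: yes, from the black queen on b3.
King squares — a2: attacked by Qb3; b2: attacked by Rb1; b3: attacked by Rb1; a4: attacked by Qb3; b4: attacked by Qb3.
White has no legal moves → checkmate.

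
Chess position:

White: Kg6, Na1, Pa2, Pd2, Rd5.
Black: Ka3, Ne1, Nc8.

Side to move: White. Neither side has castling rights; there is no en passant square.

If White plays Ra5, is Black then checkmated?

After Ra5: black king on a3; in check: yes, from the white rook on a5.
Black has 2 legal replies: Kb4, Kb2.
In check but a legal move exists → not checkmate.

no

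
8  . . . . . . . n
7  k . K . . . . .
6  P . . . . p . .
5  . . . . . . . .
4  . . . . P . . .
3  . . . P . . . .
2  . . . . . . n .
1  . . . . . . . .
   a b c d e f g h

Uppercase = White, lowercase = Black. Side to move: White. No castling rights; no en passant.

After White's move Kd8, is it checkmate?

no

After Kd8: black king on a7; in check: no.
Black is not in check, so this cannot be checkmate.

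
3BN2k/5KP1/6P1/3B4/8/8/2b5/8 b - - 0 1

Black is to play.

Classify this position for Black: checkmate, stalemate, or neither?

Black to move; black king on h8.
In check: yes, from the white pawn on g7.
King squares — g7: attacked by Kf7; h7: attacked by Pg6; g8: attacked by Kf7.
Legal moves for Black: none.
In check with no legal moves → checkmate.

checkmate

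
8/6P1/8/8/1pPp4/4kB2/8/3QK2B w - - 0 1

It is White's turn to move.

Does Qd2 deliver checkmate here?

yes

After Qd2: black king on e3; in check: yes, from the white queen on d2.
King squares — d2: attacked by Ke1; e2: attacked by Ke1; f2: attacked by Ke1; d3: attacked by Qd2; f3: attacked by Bh1; d4: own pawn; e4: attacked by Bf3; f4: attacked by Qd2.
Black has no legal moves → checkmate.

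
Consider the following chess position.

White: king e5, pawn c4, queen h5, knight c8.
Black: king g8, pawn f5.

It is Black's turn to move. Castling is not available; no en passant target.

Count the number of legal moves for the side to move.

Black to move; king on g8.
In check: no.
Legal moves: Kf8, Kg7, f4.
Count: 3.

3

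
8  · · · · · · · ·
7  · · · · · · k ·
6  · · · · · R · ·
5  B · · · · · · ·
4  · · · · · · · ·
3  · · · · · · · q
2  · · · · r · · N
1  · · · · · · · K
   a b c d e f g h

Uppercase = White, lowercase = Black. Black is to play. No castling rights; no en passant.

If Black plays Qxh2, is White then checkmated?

yes

After Qxh2: white king on h1; in check: yes, from the black queen on h2.
King squares — g1: attacked by Qh2; g2: attacked by Re2; h2: attacked by Re2.
White has no legal moves → checkmate.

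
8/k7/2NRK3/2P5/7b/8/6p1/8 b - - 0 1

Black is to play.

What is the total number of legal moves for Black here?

Black to move; king on a7.
In check: yes, from the white knight on c6.
Legal moves: Ka8, Kb7, Ka6.
Count: 3.

3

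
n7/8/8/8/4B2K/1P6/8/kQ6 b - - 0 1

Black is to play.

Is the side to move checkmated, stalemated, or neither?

checkmate

Black to move; black king on a1.
In check: yes, from the white queen on b1.
King squares — b1: attacked by Be4; a2: attacked by Qb1; b2: attacked by Qb1.
Legal moves for Black: none.
In check with no legal moves → checkmate.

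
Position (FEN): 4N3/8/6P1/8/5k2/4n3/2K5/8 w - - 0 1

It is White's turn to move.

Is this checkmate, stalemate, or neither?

White to move; white king on c2.
In check: yes, from the black knight on e3.
Legal moves for White: Kd3, Kc3, Kb3, Kd2, Kb2, Kc1, Kb1.
White is in check but has 7 legal moves → neither.

neither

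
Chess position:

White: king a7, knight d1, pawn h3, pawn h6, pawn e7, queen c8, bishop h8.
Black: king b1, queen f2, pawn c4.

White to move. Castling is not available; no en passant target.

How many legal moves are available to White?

White to move; king on a7.
In check: yes, from the black queen on f2.
Legal moves: Kb8, Ka8, Kb7, Ka6, Bd4, Qc5, Ne3, Nxf2.
Count: 8.

8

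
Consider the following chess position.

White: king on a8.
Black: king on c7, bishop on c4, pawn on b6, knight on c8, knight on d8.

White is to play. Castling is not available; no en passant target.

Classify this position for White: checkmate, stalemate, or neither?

White to move; white king on a8.
In check: no.
King squares — a7: attacked by Nc8; b7: attacked by Kc7; b8: attacked by Kc7.
Legal moves for White: none.
Not in check and no legal moves → stalemate.

stalemate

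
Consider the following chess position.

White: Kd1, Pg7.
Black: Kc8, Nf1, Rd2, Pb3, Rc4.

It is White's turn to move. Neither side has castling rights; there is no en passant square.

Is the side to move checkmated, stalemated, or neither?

White to move; white king on d1.
In check: yes, from the black rook on d2.
Legal moves for White: Ke1.
White is in check but has 1 legal move → neither.

neither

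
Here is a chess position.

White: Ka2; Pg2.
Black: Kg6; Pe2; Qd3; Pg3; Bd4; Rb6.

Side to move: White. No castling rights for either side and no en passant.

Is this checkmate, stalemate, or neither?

stalemate

White to move; white king on a2.
In check: no.
King squares — a1: attacked by Bd4; b1: attacked by Qd3; b2: attacked by Bd4; a3: attacked by Qd3; b3: attacked by Qd3.
Legal moves for White: none.
Not in check and no legal moves → stalemate.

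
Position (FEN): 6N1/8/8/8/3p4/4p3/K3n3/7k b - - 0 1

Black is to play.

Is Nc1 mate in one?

no

After Nc1: white king on a2; in check: yes, from the black knight on c1.
White has 4 legal replies: Ka3, Kb2, Kb1, Ka1.
In check but a legal move exists → not checkmate.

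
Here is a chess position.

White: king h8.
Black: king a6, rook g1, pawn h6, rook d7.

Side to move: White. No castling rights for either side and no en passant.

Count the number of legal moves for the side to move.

White to move; king on h8.
In check: no.
Legal moves: none.
Count: 0.

0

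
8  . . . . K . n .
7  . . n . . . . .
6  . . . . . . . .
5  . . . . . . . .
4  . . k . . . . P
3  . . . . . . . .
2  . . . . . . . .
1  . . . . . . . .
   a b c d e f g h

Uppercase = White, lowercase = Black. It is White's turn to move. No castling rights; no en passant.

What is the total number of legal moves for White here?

4

White to move; king on e8.
In check: yes, from the black knight on c7.
Legal moves: Kf8, Kd8, Kf7, Kd7.
Count: 4.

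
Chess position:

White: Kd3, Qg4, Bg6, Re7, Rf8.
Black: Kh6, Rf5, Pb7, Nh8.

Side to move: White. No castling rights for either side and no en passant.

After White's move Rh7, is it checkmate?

After Rh7: black king on h6; in check: yes, from the white rook on h7.
King squares — g5: attacked by Qg4; h5: attacked by Qg4; g6: attacked by Qg4; g7: attacked by Rh7; h7: attacked by Bg6.
Black has no legal moves → checkmate.

yes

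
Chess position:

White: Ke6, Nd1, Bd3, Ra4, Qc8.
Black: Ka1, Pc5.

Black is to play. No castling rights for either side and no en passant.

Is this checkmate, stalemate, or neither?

Black to move; black king on a1.
In check: yes, from the white rook on a4.
King squares — b1: attacked by Bd3; a2: attacked by Ra4; b2: attacked by Nd1.
Legal moves for Black: none.
In check with no legal moves → checkmate.

checkmate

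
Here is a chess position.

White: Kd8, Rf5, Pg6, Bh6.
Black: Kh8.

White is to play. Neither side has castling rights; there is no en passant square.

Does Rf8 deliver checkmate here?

yes

After Rf8: black king on h8; in check: yes, from the white rook on f8.
King squares — g7: attacked by Bh6; h7: attacked by Pg6; g8: attacked by Rf8.
Black has no legal moves → checkmate.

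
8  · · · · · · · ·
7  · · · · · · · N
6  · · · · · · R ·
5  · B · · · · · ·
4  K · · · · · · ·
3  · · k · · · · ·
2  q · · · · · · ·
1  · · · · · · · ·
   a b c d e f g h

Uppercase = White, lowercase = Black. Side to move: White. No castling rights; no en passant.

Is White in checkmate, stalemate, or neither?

checkmate

White to move; white king on a4.
In check: yes, from the black queen on a2.
King squares — a3: attacked by Qa2; b3: attacked by Qa2; b4: attacked by Kc3; a5: attacked by Qa2; b5: own bishop.
Legal moves for White: none.
In check with no legal moves → checkmate.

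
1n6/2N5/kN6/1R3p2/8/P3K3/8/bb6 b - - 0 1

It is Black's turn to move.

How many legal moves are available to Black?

Black to move; king on a6.
In check: yes, from the white knight on c7.
Legal moves: Kb7, Ka7.
Count: 2.

2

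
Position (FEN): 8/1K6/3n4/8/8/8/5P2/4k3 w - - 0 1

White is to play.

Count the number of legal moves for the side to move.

White to move; king on b7.
In check: yes, from the black knight on d6.
Legal moves: Kb8, Ka8, Kc7, Ka7, Kc6, Kb6, Ka6.
Count: 7.

7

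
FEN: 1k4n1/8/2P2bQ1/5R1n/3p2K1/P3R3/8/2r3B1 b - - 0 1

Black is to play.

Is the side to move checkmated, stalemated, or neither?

neither

Black to move; black king on b8.
In check: no.
Legal moves for Black include: Ne7, Nh6+, Kc8, Ka8, Kc7, Ka7, Bh8, Bd8, Bg7, Be7, Bg5, Be5, Bh4, Ng7, Nf4, Ng3, Rxc6, Rc5, ... (list truncated; more exist).
Black has legal moves and is not in check → neither.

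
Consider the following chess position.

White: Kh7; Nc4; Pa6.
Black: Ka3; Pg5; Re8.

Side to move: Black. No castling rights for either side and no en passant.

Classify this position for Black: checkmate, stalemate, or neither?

neither

Black to move; black king on a3.
In check: yes, from the white knight on c4.
King squares — a2: available; b2: attacked by Nc4; b3: available; a4: available; b4: available.
Legal moves for Black: Kb4, Ka4, Kb3, Ka2.
Black is in check but has 4 legal moves → neither.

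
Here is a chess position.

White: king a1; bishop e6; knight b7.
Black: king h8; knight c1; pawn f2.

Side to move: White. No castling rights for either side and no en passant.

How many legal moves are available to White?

17

White to move; king on a1.
In check: no.
Legal moves: Nd8, Nd6, Nc5, Na5, Bg8, Bc8, Bf7, Bd7, Bf5, Bd5, Bg4, Bc4, Bh3, Bb3, Ba2, Kb2, Kb1.
Count: 17.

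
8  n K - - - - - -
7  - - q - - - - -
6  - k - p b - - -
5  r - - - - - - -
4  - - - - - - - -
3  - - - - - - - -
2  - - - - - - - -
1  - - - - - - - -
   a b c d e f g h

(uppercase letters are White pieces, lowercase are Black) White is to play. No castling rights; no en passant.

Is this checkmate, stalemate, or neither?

checkmate

White to move; white king on b8.
In check: yes, from the black queen on c7.
King squares — a7: attacked by Ra5; b7: attacked by Kb6; c7: attacked by Kb6; a8: attacked by Ra5; c8: attacked by Be6.
Legal moves for White: none.
In check with no legal moves → checkmate.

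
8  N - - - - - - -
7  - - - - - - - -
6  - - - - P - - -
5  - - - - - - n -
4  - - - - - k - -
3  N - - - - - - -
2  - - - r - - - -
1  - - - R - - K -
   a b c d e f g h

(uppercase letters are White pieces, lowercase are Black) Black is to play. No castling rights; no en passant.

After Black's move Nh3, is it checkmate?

After Nh3: white king on g1; in check: yes, from the black knight on h3.
White has 2 legal replies: Kh1, Kf1.
In check but a legal move exists → not checkmate.

no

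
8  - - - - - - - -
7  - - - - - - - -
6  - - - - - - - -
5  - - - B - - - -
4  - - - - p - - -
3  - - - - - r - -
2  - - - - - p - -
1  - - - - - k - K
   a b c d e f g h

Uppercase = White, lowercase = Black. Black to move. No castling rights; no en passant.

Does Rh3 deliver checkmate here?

After Rh3: white king on h1; in check: yes, from the black rook on h3.
King squares — g1: attacked by Kf1; g2: attacked by Kf1; h2: attacked by Rh3.
White has no legal moves → checkmate.

yes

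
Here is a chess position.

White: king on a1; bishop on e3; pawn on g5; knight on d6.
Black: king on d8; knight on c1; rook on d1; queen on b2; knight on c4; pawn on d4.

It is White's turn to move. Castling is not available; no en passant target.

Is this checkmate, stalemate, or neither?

White to move; white king on a1.
In check: yes, from the black queen on b2.
King squares — b1: attacked by Qb2; a2: attacked by Nc1; b2: attacked by Nc4.
Legal moves for White: none.
In check with no legal moves → checkmate.

checkmate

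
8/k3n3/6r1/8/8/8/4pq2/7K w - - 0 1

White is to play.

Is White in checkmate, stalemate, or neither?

stalemate

White to move; white king on h1.
In check: no.
King squares — g1: attacked by Qf2; g2: attacked by Qf2; h2: attacked by Qf2.
Legal moves for White: none.
Not in check and no legal moves → stalemate.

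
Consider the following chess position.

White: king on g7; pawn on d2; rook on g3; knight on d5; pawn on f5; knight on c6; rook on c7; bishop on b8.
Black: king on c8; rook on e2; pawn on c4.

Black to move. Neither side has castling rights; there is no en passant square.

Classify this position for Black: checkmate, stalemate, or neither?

checkmate

Black to move; black king on c8.
In check: yes, from the white rook on c7.
King squares — b7: attacked by Rc7; c7: attacked by Nd5; d7: attacked by Rc7; b8: attacked by Nc6; d8: attacked by Nc6.
Legal moves for Black: none.
In check with no legal moves → checkmate.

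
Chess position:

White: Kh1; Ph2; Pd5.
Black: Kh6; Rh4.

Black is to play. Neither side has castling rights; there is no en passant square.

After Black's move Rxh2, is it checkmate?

no

After Rxh2: white king on h1; in check: yes, from the black rook on h2.
White has 2 legal replies: Kxh2, Kg1.
In check but a legal move exists → not checkmate.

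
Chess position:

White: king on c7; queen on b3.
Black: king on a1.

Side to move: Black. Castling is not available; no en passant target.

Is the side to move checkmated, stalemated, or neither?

Black to move; black king on a1.
In check: no.
King squares — b1: attacked by Qb3; a2: attacked by Qb3; b2: attacked by Qb3.
Legal moves for Black: none.
Not in check and no legal moves → stalemate.

stalemate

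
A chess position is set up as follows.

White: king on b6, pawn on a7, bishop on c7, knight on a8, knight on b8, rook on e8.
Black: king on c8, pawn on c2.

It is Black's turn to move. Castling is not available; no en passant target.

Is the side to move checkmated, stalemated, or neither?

checkmate

Black to move; black king on c8.
In check: yes, from the white rook on e8.
King squares — b7: attacked by Kb6; c7: attacked by Kb6; d7: attacked by Nb8; b8: attacked by Pa7; d8: attacked by Bc7.
Legal moves for Black: none.
In check with no legal moves → checkmate.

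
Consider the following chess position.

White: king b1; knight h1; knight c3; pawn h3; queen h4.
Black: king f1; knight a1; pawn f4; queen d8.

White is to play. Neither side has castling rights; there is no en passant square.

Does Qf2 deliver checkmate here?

yes

After Qf2: black king on f1; in check: yes, from the white queen on f2.
King squares — e1: attacked by Qf2; g1: attacked by Qf2; e2: attacked by Qf2; f2: attacked by Nh1; g2: attacked by Qf2.
Black has no legal moves → checkmate.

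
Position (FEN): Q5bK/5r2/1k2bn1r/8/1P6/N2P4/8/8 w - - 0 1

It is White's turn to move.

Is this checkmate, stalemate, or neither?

checkmate

White to move; white king on h8.
In check: yes, from the black rook on h6.
King squares — g7: attacked by Rf7; h7: attacked by Nf6; g8: attacked by Nf6.
Legal moves for White: none.
In check with no legal moves → checkmate.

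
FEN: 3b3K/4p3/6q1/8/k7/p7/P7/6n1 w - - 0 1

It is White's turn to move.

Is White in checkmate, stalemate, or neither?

White to move; white king on h8.
In check: no.
King squares — g7: attacked by Qg6; h7: attacked by Qg6; g8: attacked by Qg6.
Legal moves for White: none.
Not in check and no legal moves → stalemate.

stalemate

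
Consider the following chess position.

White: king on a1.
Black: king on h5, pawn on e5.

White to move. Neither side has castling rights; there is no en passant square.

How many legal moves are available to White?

White to move; king on a1.
In check: no.
Legal moves: Kb2, Ka2, Kb1.
Count: 3.

3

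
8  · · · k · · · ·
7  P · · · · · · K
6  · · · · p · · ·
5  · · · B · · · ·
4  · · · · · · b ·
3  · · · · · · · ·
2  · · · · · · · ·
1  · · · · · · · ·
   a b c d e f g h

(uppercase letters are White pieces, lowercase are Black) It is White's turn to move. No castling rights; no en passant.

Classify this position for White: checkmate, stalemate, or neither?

neither

White to move; white king on h7.
In check: no.
Legal moves for White include: Kh8, Kg8, Kg7, Kh6, Kg6, Ba8, Bb7, Bxe6, Bc6, Be4, Bc4, Bf3, Bb3, Bg2, Ba2, Bh1, a8=Q+, a8=R+, ... (list truncated; more exist).
White has legal moves and is not in check → neither.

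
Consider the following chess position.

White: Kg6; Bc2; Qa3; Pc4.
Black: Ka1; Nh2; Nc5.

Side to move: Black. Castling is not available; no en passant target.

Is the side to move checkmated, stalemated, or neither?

checkmate

Black to move; black king on a1.
In check: yes, from the white queen on a3.
King squares — b1: attacked by Bc2; a2: attacked by Qa3; b2: attacked by Qa3.
Legal moves for Black: none.
In check with no legal moves → checkmate.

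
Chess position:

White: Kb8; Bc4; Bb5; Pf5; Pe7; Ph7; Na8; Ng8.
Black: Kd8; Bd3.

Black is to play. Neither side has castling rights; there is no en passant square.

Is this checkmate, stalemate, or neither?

Black to move; black king on d8.
In check: yes, from the white pawn on e7.
King squares — c7: attacked by Na8; d7: attacked by Bb5; e7: attacked by Ng8; c8: attacked by Kb8; e8: attacked by Bb5.
Legal moves for Black: none.
In check with no legal moves → checkmate.

checkmate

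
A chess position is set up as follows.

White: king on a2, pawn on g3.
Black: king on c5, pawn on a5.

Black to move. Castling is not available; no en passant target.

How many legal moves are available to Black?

9

Black to move; king on c5.
In check: no.
Legal moves: Kd6, Kc6, Kb6, Kd5, Kb5, Kd4, Kc4, Kb4, a4.
Count: 9.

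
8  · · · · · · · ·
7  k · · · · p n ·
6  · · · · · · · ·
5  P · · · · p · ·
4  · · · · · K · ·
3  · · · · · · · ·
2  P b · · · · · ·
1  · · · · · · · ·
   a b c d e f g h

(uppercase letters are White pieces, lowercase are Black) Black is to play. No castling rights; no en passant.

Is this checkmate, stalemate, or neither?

neither

Black to move; black king on a7.
In check: no.
Legal moves for Black: Ne8, Ne6+, Nh5+, Kb8, Ka8, Kb7, Ka6, Bf6, Be5+, Bd4, Bc3, Ba3, Bc1+, Ba1, f6.
Black has 15 legal moves and is not in check → neither.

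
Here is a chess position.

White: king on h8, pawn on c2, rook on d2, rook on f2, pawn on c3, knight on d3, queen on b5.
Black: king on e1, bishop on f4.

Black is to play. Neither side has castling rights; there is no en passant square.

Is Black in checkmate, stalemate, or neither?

Black to move; black king on e1.
In check: yes, from the white knight on d3.
King squares — d1: attacked by Rd2; f1: attacked by Rf2; d2: attacked by Rf2; e2: attacked by Rd2; f2: attacked by Rd2.
Legal moves for Black: none.
In check with no legal moves → checkmate.

checkmate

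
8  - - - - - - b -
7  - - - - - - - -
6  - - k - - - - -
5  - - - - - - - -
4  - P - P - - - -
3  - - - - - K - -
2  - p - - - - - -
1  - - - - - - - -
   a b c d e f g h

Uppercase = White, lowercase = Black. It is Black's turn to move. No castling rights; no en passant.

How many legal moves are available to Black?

18

Black to move; king on c6.
In check: no.
Legal moves: Bh7, Bf7, Be6, Bd5+, Bc4, Bb3, Ba2, Kd7, Kc7, Kb7, Kd6, Kb6, Kd5, Kb5, b1=Q, b1=R, b1=B, b1=N.
Count: 18.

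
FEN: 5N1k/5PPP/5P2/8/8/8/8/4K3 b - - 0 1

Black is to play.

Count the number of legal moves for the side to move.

0

Black to move; king on h8.
In check: yes, from the white pawn on g7.
Legal moves: none.
Count: 0.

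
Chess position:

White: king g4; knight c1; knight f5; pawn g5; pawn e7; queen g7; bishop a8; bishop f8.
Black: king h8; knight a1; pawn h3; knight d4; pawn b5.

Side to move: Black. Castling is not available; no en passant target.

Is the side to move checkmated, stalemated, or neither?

checkmate

Black to move; black king on h8.
In check: yes, from the white queen on g7.
King squares — g7: attacked by Nf5; h7: attacked by Qg7; g8: attacked by Qg7.
Legal moves for Black: none.
In check with no legal moves → checkmate.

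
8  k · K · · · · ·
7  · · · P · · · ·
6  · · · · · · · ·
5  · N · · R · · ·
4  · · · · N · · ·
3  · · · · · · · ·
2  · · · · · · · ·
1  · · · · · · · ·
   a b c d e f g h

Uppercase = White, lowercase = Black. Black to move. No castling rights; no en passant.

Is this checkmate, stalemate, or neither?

stalemate

Black to move; black king on a8.
In check: no.
King squares — a7: attacked by Nb5; b7: attacked by Kc8; b8: attacked by Kc8.
Legal moves for Black: none.
Not in check and no legal moves → stalemate.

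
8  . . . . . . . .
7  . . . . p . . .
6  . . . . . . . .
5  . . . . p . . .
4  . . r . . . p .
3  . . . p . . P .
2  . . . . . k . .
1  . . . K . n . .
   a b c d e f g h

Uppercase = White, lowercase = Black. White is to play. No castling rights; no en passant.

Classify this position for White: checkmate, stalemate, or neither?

White to move; white king on d1.
In check: no.
King squares — c1: attacked by Rc4; e1: attacked by Kf2; c2: attacked by Pd3; d2: attacked by Nf1; e2: attacked by Kf2.
Legal moves for White: none.
Not in check and no legal moves → stalemate.

stalemate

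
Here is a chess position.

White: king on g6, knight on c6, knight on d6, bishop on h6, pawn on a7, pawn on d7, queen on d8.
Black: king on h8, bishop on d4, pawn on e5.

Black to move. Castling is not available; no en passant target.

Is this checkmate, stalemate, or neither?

checkmate

Black to move; black king on h8.
In check: yes, from the white queen on d8.
King squares — g7: attacked by Kg6; h7: attacked by Kg6; g8: attacked by Qd8.
Legal moves for Black: none.
In check with no legal moves → checkmate.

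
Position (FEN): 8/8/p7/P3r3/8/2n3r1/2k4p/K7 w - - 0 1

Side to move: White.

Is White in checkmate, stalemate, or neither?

stalemate

White to move; white king on a1.
In check: no.
King squares — b1: attacked by Kc2; a2: attacked by Nc3; b2: attacked by Kc2.
Legal moves for White: none.
Not in check and no legal moves → stalemate.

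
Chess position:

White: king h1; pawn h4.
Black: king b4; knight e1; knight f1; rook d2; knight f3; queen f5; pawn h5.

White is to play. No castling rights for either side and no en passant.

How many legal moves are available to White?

0

White to move; king on h1.
In check: no.
Legal moves: none.
Count: 0.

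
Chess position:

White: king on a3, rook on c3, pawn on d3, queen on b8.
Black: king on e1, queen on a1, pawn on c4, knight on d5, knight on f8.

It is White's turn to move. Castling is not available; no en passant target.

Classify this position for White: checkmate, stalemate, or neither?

checkmate

White to move; white king on a3.
In check: yes, from the black queen on a1.
King squares — a2: attacked by Qa1; b2: attacked by Qa1; b3: attacked by Pc4; a4: attacked by Qa1; b4: attacked by Nd5.
Legal moves for White: none.
In check with no legal moves → checkmate.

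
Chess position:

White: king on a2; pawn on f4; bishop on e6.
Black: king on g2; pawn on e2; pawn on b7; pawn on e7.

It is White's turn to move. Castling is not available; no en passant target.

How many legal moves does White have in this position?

16

White to move; king on a2.
In check: no.
Legal moves: Bg8, Bc8, Bf7, Bd7, Bf5, Bd5+, Bg4, Bc4, Bh3+, Bb3, Kb3, Ka3, Kb2, Kb1, Ka1, f5.
Count: 16.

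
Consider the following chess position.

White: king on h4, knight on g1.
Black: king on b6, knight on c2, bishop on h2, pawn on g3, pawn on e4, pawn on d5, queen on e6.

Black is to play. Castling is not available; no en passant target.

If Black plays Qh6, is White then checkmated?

After Qh6: white king on h4; in check: yes, from the black queen on h6.
White has 1 legal reply: Kg4.
In check but a legal move exists → not checkmate.

no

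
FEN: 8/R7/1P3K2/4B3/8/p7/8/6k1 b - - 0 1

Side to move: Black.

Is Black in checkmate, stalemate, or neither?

Black to move; black king on g1.
In check: no.
Legal moves for Black: Kg2, Kf2, Kh1, Kf1, a2.
Black has 5 legal moves and is not in check → neither.

neither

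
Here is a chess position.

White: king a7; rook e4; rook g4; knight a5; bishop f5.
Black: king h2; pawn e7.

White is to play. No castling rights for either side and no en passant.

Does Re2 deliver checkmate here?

After Re2: black king on h2; in check: yes, from the white rook on e2.
Black has 2 legal replies: Kh3, Kh1.
In check but a legal move exists → not checkmate.

no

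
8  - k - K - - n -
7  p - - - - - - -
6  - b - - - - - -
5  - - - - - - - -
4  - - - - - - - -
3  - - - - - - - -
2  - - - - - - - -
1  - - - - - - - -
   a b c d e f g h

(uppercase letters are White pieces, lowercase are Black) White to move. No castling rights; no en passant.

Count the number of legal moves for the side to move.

White to move; king on d8.
In check: yes, from the black bishop on b6.
Legal moves: Ke8, Kd7.
Count: 2.

2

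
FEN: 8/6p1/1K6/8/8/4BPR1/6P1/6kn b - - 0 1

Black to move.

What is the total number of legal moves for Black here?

Black to move; king on g1.
In check: yes, from the white bishop on e3.
Legal moves: Kh2, Kf1, Nf2.
Count: 3.

3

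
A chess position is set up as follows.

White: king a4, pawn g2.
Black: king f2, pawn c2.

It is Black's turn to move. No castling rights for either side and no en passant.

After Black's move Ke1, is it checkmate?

no

After Ke1: white king on a4; in check: no.
White is not in check, so this cannot be checkmate.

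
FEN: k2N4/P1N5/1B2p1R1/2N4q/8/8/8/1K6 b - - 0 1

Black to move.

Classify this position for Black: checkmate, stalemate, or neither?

checkmate

Black to move; black king on a8.
In check: yes, from the white knight on c7.
King squares — a7: attacked by Bb6; b7: attacked by Nc5; b8: attacked by Pa7.
Legal moves for Black: none.
In check with no legal moves → checkmate.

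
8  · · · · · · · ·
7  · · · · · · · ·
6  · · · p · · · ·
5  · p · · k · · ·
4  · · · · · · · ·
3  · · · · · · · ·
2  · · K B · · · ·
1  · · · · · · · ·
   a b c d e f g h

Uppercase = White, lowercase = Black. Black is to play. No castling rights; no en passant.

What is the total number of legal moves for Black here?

Black to move; king on e5.
In check: no.
Legal moves: Kf6, Ke6, Kf5, Kd5, Ke4, Kd4, d5, b4.
Count: 8.

8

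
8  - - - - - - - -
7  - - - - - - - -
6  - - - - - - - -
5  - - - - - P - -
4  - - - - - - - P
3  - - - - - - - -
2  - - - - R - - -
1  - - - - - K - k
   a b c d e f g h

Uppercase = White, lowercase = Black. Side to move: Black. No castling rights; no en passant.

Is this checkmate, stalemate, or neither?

stalemate

Black to move; black king on h1.
In check: no.
King squares — g1: attacked by Kf1; g2: attacked by Kf1; h2: attacked by Re2.
Legal moves for Black: none.
Not in check and no legal moves → stalemate.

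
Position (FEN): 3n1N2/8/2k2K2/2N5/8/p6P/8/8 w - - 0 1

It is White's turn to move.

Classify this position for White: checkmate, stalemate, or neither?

White to move; white king on f6.
In check: no.
Legal moves for White include: Nh7, Nfd7, Ng6, Nfe6, Kg7, Ke7, Kg6, Kg5, Kf5, Ke5, Ncd7, Nb7, Nce6, Na6, Ne4, Na4, Nd3, Nb3, ... (list truncated; more exist).
White has legal moves and is not in check → neither.

neither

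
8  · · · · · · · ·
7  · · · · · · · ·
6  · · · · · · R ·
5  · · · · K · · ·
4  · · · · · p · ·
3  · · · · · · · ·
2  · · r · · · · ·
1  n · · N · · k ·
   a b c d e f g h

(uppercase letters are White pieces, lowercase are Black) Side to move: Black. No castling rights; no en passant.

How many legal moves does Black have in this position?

4

Black to move; king on g1.
In check: yes, from the white rook on g6.
Legal moves: Kh2, Kh1, Kf1, Rg2.
Count: 4.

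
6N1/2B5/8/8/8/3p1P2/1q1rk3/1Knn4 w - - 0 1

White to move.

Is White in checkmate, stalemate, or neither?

checkmate

White to move; white king on b1.
In check: yes, from the black queen on b2.
King squares — a1: attacked by Qb2; c1: attacked by Qb2; a2: attacked by Nc1; b2: attacked by Nd1; c2: attacked by Qb2.
Legal moves for White: none.
In check with no legal moves → checkmate.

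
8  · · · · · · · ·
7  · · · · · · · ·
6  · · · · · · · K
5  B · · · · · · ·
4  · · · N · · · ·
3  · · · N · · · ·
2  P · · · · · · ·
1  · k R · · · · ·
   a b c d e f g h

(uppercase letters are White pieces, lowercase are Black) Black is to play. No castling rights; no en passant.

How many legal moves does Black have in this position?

Black to move; king on b1.
In check: yes, from the white rook on c1.
Legal moves: Kxa2.
Count: 1.

1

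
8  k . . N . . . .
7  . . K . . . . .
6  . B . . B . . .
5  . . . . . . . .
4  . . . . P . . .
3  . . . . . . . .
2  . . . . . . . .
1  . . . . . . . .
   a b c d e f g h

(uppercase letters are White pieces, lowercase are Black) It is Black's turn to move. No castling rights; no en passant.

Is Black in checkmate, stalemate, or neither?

Black to move; black king on a8.
In check: no.
King squares — a7: attacked by Bb6; b7: attacked by Kc7; b8: attacked by Kc7.
Legal moves for Black: none.
Not in check and no legal moves → stalemate.

stalemate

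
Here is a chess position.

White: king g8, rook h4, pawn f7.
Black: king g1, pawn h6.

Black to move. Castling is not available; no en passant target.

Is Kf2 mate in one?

After Kf2: white king on g8; in check: no.
White is not in check, so this cannot be checkmate.

no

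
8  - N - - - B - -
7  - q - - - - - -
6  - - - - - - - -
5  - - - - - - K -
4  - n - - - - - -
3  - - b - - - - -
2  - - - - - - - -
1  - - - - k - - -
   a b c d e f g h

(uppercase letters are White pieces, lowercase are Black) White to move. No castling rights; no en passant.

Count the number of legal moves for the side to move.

16

White to move; king on g5.
In check: no.
Legal moves: Bg7, Be7, Bh6, Bd6, Bc5, Bxb4, Nd7, Nc6, Na6, Kh6, Kg6, Kh5, Kf5, Kh4, Kg4, Kf4.
Count: 16.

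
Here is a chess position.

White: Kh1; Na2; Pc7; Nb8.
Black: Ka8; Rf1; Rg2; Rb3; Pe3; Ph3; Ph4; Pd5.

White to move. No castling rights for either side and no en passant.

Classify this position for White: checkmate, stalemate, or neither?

checkmate

White to move; white king on h1.
In check: yes, from the black rook on f1.
King squares — g1: attacked by Rf1; g2: attacked by Ph3; h2: attacked by Rg2.
Legal moves for White: none.
In check with no legal moves → checkmate.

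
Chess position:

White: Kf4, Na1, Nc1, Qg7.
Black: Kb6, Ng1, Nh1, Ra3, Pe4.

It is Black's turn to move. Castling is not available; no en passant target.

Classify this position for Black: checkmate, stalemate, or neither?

neither

Black to move; black king on b6.
In check: no.
Legal moves for Black include: Kc6, Ka6, Kc5, Kb5, Ka5, Ra8, Ra7, Ra6, Ra5, Ra4, Rh3, Rg3, Rf3+, Re3, Rd3, Rc3, Rb3, Ra2, ... (list truncated; more exist).
Black has legal moves and is not in check → neither.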